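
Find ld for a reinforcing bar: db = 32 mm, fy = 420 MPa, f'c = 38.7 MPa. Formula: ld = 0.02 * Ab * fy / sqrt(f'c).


Ab = pi * 32^2 / 4 = 804.248 mm2
ld = 0.02 * 804.248 * 420 / sqrt(38.7)
= 1086.0 mm

1086.0


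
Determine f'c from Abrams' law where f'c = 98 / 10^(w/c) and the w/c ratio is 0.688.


f'c = 98 / 10^0.688
= 98 / 4.875
= 20.1 MPa

20.1


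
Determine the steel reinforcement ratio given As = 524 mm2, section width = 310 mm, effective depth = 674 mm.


rho = As / (b * d)
= 524 / (310 * 674)
= 0.0025

0.0025


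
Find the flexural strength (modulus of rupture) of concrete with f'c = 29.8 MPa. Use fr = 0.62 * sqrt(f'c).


fr = 0.62 * sqrt(29.8)
= 3.385 MPa

3.385


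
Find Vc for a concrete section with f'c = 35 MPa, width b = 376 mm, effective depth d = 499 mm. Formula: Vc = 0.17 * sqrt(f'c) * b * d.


Vc = 0.17 * sqrt(35) * 376 * 499 / 1000
= 188.7 kN

188.7


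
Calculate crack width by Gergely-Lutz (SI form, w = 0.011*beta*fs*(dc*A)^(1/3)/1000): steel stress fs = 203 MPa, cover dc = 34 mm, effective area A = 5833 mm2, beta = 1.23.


w = 0.011 * beta * fs * (dc * A)^(1/3) / 1000
= 0.011 * 1.23 * 203 * (34 * 5833)^(1/3) / 1000
= 0.16 mm

0.16


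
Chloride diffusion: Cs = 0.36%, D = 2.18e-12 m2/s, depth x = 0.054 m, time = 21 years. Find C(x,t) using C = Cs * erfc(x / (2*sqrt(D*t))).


t_seconds = 21 * 365.25 * 24 * 3600 = 662709600.0 s
arg = 0.054 / (2 * sqrt(2.18e-12 * 662709600.0))
= 0.7104
erfc(0.7104) = 0.3151
C = 0.36 * 0.3151 = 0.1134%

0.1134


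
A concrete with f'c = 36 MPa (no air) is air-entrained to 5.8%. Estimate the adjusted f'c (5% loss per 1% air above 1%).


Strength loss = (5.8 - 1) * 5 = 24.0%
f'c = 36 * (1 - 24.0/100)
= 27.36 MPa

27.36


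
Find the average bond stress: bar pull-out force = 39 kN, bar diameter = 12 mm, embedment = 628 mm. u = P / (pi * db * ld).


u = P / (pi * db * ld)
= 39 * 1000 / (pi * 12 * 628)
= 1.647 MPa

1.647


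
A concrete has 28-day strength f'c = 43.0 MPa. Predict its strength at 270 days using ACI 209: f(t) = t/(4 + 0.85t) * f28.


f(270) = 270 / (4 + 0.85 * 270) * 43.0
= 270 / 233.5 * 43.0
= 49.72 MPa

49.72


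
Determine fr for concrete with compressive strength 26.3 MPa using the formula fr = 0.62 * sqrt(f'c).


fr = 0.62 * sqrt(26.3)
= 3.18 MPa

3.18


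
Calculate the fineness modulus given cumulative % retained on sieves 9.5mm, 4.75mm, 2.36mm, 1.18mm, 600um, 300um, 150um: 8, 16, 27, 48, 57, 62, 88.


FM = sum(cumulative % retained) / 100
= 306 / 100
= 3.06

3.06


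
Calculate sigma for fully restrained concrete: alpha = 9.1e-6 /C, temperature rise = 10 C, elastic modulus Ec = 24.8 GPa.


sigma = alpha * dT * Ec
= 9.1e-6 * 10 * 24.8 * 1000
= 2.257 MPa

2.257


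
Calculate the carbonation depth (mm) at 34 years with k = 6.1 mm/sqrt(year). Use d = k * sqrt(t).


depth = k * sqrt(t)
= 6.1 * sqrt(34)
= 35.57 mm

35.57


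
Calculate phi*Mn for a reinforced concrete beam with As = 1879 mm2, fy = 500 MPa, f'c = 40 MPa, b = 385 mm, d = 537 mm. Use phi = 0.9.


a = As * fy / (0.85 * f'c * b)
= 1879 * 500 / (0.85 * 40 * 385)
= 71.7723 mm
Mn = As * fy * (d - a/2) / 10^6
= 470.7964 kN-m
phi*Mn = 0.9 * 470.7964 = 423.72 kN-m

423.72


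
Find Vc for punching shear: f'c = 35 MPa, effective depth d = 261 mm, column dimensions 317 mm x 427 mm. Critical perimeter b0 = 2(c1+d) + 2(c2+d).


b0 = 2*(317 + 261) + 2*(427 + 261) = 2532 mm
Vc = 0.33 * sqrt(35) * 2532 * 261 / 1000
= 1290.19 kN

1290.19


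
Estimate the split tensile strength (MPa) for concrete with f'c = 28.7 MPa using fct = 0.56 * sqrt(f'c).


fct = 0.56 * sqrt(28.7)
= 0.56 * 5.357
= 3.0 MPa

3.0


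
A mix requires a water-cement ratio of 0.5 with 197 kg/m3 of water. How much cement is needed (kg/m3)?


Cement = water / (w/c)
= 197 / 0.5
= 394.0 kg/m3

394.0


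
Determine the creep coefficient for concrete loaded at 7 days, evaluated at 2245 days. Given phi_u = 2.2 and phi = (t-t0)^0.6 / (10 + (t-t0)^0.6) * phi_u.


dt = 2245 - 7 = 2238
phi = 2238^0.6 / (10 + 2238^0.6) * 2.2
= 2.004

2.004


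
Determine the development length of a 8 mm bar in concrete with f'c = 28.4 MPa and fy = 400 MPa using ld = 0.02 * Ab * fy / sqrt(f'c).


Ab = pi * 8^2 / 4 = 50.265 mm2
ld = 0.02 * 50.265 * 400 / sqrt(28.4)
= 75.5 mm

75.5


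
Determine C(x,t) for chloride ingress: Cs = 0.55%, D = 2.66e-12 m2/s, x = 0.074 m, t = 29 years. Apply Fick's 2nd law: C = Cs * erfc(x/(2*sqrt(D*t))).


t_seconds = 29 * 365.25 * 24 * 3600 = 915170400.0 s
arg = 0.074 / (2 * sqrt(2.66e-12 * 915170400.0))
= 0.7499
erfc(0.7499) = 0.2889
C = 0.55 * 0.2889 = 0.1589%

0.1589


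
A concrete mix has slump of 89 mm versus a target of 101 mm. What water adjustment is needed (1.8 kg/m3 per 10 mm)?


Difference = 101 - 89 = 12 mm
Water adjustment = 12 * 1.8 / 10 = 2.2 kg/m3

2.2


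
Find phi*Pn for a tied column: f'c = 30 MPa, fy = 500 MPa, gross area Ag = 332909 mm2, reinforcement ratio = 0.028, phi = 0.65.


Ast = rho * Ag = 0.028 * 332909 = 9321.452 mm2
phi*Pn = 0.65 * 0.80 * (0.85 * 30 * (332909 - 9321.452) + 500 * 9321.452) / 1000
= 6714.35 kN

6714.35


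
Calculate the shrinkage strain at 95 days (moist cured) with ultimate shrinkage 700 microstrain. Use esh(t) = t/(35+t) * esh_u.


esh(95) = 95 / (35 + 95) * 700
= 95 / 130 * 700
= 511.5 microstrain

511.5


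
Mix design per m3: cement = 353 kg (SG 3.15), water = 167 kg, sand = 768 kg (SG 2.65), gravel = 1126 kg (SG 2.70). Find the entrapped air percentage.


Vol cement = 353 / (3.15 * 1000) = 0.112063 m3
Vol water = 167 / 1000 = 0.167 m3
Vol sand = 768 / (2.65 * 1000) = 0.289811 m3
Vol gravel = 1126 / (2.70 * 1000) = 0.417037 m3
Total solid + water volume = 0.985912 m3
Air = (1 - 0.985912) * 100 = 1.41%

1.41


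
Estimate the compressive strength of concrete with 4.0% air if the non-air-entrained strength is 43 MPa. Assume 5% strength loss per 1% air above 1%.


Strength loss = (4.0 - 1) * 5 = 15.0%
f'c = 43 * (1 - 15.0/100)
= 36.55 MPa

36.55


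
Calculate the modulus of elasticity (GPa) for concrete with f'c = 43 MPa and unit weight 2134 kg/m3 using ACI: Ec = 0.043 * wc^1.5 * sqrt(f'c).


Ec = 0.043 * 2134^1.5 * sqrt(43) / 1000
= 27.8 GPa

27.8


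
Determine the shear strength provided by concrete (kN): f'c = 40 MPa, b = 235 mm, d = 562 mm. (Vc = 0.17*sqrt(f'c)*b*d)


Vc = 0.17 * sqrt(40) * 235 * 562 / 1000
= 142.0 kN

142.0


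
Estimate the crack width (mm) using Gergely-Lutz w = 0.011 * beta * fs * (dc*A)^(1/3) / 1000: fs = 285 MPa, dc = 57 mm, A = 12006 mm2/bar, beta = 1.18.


w = 0.011 * beta * fs * (dc * A)^(1/3) / 1000
= 0.011 * 1.18 * 285 * (57 * 12006)^(1/3) / 1000
= 0.326 mm

0.326


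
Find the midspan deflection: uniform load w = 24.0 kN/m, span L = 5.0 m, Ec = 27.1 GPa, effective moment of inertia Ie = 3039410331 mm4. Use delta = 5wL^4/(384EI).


Convert: L = 5.0 m = 5000 mm, Ec = 27.1 GPa = 27100 MPa
delta = 5 * 24.0 * 5000^4 / (384 * 27100 * 3039410331)
= 2.37 mm

2.37


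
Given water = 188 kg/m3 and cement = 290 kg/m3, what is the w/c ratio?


w/c = water / cement
w/c = 188 / 290 = 0.648

0.648


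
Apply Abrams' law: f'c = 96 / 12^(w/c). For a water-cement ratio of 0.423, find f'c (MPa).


f'c = 96 / 12^0.423
= 96 / 2.861
= 33.56 MPa

33.56


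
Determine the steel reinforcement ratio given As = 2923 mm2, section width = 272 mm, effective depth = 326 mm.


rho = As / (b * d)
= 2923 / (272 * 326)
= 0.033

0.033


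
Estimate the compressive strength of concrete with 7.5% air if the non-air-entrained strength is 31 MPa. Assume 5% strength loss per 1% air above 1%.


Strength loss = (7.5 - 1) * 5 = 32.5%
f'c = 31 * (1 - 32.5/100)
= 20.93 MPa

20.93


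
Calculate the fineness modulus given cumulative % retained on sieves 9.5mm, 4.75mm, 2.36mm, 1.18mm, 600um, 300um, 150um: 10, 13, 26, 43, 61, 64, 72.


FM = sum(cumulative % retained) / 100
= 289 / 100
= 2.89

2.89


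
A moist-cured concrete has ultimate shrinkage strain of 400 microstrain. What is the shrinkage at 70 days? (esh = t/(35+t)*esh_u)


esh(70) = 70 / (35 + 70) * 400
= 70 / 105 * 400
= 266.7 microstrain

266.7


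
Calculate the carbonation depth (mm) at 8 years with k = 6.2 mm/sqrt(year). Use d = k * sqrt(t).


depth = k * sqrt(t)
= 6.2 * sqrt(8)
= 17.54 mm

17.54


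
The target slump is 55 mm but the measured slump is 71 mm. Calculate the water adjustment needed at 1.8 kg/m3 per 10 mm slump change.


Difference = 55 - 71 = -16 mm
Water adjustment = -16 * 1.8 / 10 = -2.9 kg/m3

-2.9


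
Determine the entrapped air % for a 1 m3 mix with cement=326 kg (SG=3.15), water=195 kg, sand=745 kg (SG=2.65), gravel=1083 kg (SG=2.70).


Vol cement = 326 / (3.15 * 1000) = 0.103492 m3
Vol water = 195 / 1000 = 0.195 m3
Vol sand = 745 / (2.65 * 1000) = 0.281132 m3
Vol gravel = 1083 / (2.70 * 1000) = 0.401111 m3
Total solid + water volume = 0.980735 m3
Air = (1 - 0.980735) * 100 = 1.93%

1.93


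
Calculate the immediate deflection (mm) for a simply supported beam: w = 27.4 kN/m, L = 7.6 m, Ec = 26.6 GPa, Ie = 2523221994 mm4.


Convert: L = 7.6 m = 7600 mm, Ec = 26.6 GPa = 26600 MPa
delta = 5 * 27.4 * 7600^4 / (384 * 26600 * 2523221994)
= 17.73 mm

17.73


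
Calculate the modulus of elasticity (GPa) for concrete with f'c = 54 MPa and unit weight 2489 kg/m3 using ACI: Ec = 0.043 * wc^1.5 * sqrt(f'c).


Ec = 0.043 * 2489^1.5 * sqrt(54) / 1000
= 39.24 GPa

39.24


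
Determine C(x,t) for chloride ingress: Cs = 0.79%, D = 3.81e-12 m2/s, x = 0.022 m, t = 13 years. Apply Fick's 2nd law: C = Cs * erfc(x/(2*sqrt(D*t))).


t_seconds = 13 * 365.25 * 24 * 3600 = 410248800.0 s
arg = 0.022 / (2 * sqrt(3.81e-12 * 410248800.0))
= 0.2782
erfc(0.2782) = 0.694
C = 0.79 * 0.694 = 0.5482%

0.5482


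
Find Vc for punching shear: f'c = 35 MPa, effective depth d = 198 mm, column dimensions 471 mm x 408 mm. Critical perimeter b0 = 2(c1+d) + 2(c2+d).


b0 = 2*(471 + 198) + 2*(408 + 198) = 2550 mm
Vc = 0.33 * sqrt(35) * 2550 * 198 / 1000
= 985.72 kN

985.72


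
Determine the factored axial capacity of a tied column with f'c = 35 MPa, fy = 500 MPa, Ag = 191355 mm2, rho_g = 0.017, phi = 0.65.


Ast = rho * Ag = 0.017 * 191355 = 3253.035 mm2
phi*Pn = 0.65 * 0.80 * (0.85 * 35 * (191355 - 3253.035) + 500 * 3253.035) / 1000
= 3755.73 kN

3755.73


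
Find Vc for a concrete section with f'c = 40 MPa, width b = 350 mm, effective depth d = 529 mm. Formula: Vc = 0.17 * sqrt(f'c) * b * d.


Vc = 0.17 * sqrt(40) * 350 * 529 / 1000
= 199.07 kN

199.07


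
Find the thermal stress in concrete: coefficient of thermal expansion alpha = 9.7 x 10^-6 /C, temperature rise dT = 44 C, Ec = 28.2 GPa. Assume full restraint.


sigma = alpha * dT * Ec
= 9.7e-6 * 44 * 28.2 * 1000
= 12.036 MPa

12.036


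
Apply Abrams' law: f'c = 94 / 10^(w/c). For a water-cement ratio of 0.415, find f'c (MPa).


f'c = 94 / 10^0.415
= 94 / 2.6
= 36.15 MPa

36.15


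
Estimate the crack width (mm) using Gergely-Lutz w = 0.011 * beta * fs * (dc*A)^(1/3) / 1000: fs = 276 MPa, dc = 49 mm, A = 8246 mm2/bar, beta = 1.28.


w = 0.011 * beta * fs * (dc * A)^(1/3) / 1000
= 0.011 * 1.28 * 276 * (49 * 8246)^(1/3) / 1000
= 0.287 mm

0.287


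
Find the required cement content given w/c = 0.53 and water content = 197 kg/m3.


Cement = water / (w/c)
= 197 / 0.53
= 371.7 kg/m3

371.7


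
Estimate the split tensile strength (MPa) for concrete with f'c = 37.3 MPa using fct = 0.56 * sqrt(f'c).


fct = 0.56 * sqrt(37.3)
= 0.56 * 6.107
= 3.42 MPa

3.42


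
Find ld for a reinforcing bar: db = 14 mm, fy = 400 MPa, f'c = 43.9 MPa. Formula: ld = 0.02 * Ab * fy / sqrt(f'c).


Ab = pi * 14^2 / 4 = 153.938 mm2
ld = 0.02 * 153.938 * 400 / sqrt(43.9)
= 185.9 mm

185.9


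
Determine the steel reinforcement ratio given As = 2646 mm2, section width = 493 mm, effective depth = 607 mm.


rho = As / (b * d)
= 2646 / (493 * 607)
= 0.0088

0.0088


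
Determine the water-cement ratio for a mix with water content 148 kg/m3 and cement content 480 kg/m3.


w/c = water / cement
w/c = 148 / 480 = 0.308

0.308


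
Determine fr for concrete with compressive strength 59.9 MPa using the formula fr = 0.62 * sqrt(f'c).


fr = 0.62 * sqrt(59.9)
= 4.798 MPa

4.798


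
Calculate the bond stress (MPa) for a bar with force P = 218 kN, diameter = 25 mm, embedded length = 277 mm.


u = P / (pi * db * ld)
= 218 * 1000 / (pi * 25 * 277)
= 10.02 MPa

10.02


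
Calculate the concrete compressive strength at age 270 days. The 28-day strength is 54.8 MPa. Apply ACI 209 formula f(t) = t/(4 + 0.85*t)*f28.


f(270) = 270 / (4 + 0.85 * 270) * 54.8
= 270 / 233.5 * 54.8
= 63.37 MPa

63.37


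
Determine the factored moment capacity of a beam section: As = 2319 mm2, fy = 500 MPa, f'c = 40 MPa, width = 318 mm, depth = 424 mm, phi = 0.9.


a = As * fy / (0.85 * f'c * b)
= 2319 * 500 / (0.85 * 40 * 318)
= 107.242 mm
Mn = As * fy * (d - a/2) / 10^6
= 429.4545 kN-m
phi*Mn = 0.9 * 429.4545 = 386.51 kN-m

386.51


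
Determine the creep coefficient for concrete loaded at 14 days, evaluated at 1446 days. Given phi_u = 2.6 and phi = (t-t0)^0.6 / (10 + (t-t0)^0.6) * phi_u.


dt = 1446 - 14 = 1432
phi = 1432^0.6 / (10 + 1432^0.6) * 2.6
= 2.305

2.305


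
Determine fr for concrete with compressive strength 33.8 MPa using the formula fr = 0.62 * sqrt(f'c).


fr = 0.62 * sqrt(33.8)
= 3.605 MPa

3.605


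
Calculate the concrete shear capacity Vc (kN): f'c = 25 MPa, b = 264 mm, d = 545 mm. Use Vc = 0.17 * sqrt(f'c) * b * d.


Vc = 0.17 * sqrt(25) * 264 * 545 / 1000
= 122.3 kN

122.3


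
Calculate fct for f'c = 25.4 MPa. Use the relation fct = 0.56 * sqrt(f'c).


fct = 0.56 * sqrt(25.4)
= 0.56 * 5.04
= 2.822 MPa

2.822


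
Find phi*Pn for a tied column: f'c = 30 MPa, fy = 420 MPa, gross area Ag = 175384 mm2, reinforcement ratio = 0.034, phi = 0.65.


Ast = rho * Ag = 0.034 * 175384 = 5963.056 mm2
phi*Pn = 0.65 * 0.80 * (0.85 * 30 * (175384 - 5963.056) + 420 * 5963.056) / 1000
= 3548.85 kN

3548.85


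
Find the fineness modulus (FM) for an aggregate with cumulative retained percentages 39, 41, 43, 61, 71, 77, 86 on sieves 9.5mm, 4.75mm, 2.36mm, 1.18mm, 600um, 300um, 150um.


FM = sum(cumulative % retained) / 100
= 418 / 100
= 4.18

4.18


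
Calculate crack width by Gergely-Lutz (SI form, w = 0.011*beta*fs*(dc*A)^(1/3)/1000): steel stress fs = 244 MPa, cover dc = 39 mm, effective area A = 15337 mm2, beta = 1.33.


w = 0.011 * beta * fs * (dc * A)^(1/3) / 1000
= 0.011 * 1.33 * 244 * (39 * 15337)^(1/3) / 1000
= 0.301 mm

0.301


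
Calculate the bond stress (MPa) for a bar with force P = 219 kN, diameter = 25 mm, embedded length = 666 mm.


u = P / (pi * db * ld)
= 219 * 1000 / (pi * 25 * 666)
= 4.187 MPa

4.187


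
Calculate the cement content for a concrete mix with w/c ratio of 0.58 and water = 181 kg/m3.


Cement = water / (w/c)
= 181 / 0.58
= 312.1 kg/m3

312.1


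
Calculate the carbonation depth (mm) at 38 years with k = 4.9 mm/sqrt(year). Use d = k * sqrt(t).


depth = k * sqrt(t)
= 4.9 * sqrt(38)
= 30.21 mm

30.21


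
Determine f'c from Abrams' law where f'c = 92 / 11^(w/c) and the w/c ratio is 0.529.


f'c = 92 / 11^0.529
= 92 / 3.555
= 25.88 MPa

25.88


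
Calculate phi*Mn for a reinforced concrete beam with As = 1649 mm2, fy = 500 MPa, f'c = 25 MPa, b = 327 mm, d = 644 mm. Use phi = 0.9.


a = As * fy / (0.85 * f'c * b)
= 1649 * 500 / (0.85 * 25 * 327)
= 118.6544 mm
Mn = As * fy * (d - a/2) / 10^6
= 482.0627 kN-m
phi*Mn = 0.9 * 482.0627 = 433.86 kN-m

433.86


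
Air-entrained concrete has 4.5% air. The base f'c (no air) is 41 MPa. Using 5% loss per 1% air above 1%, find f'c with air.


Strength loss = (4.5 - 1) * 5 = 17.5%
f'c = 41 * (1 - 17.5/100)
= 33.82 MPa

33.82


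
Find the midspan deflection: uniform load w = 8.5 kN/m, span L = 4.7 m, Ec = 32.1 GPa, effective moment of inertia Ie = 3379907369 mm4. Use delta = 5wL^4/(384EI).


Convert: L = 4.7 m = 4700 mm, Ec = 32.1 GPa = 32100 MPa
delta = 5 * 8.5 * 4700^4 / (384 * 32100 * 3379907369)
= 0.5 mm

0.5


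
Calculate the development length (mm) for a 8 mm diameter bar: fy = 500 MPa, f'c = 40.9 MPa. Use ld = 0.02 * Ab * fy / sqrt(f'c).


Ab = pi * 8^2 / 4 = 50.265 mm2
ld = 0.02 * 50.265 * 500 / sqrt(40.9)
= 78.6 mm

78.6


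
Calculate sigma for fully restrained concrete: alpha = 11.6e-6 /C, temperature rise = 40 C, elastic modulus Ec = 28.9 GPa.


sigma = alpha * dT * Ec
= 11.6e-6 * 40 * 28.9 * 1000
= 13.41 MPa

13.41


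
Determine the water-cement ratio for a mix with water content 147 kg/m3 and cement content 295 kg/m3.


w/c = water / cement
w/c = 147 / 295 = 0.498

0.498


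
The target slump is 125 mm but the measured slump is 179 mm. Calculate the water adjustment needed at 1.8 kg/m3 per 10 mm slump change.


Difference = 125 - 179 = -54 mm
Water adjustment = -54 * 1.8 / 10 = -9.7 kg/m3

-9.7


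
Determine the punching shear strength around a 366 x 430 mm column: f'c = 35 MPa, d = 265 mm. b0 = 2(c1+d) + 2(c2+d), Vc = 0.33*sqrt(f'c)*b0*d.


b0 = 2*(366 + 265) + 2*(430 + 265) = 2652 mm
Vc = 0.33 * sqrt(35) * 2652 * 265 / 1000
= 1372.04 kN

1372.04


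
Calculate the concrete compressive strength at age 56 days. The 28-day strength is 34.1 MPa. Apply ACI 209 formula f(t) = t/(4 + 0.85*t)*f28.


f(56) = 56 / (4 + 0.85 * 56) * 34.1
= 56 / 51.6 * 34.1
= 37.01 MPa

37.01


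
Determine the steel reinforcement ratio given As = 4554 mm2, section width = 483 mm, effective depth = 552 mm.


rho = As / (b * d)
= 4554 / (483 * 552)
= 0.0171

0.0171


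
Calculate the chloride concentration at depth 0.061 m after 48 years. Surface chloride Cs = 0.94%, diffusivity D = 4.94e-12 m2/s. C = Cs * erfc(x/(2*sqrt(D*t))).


t_seconds = 48 * 365.25 * 24 * 3600 = 1514764800.0 s
arg = 0.061 / (2 * sqrt(4.94e-12 * 1514764800.0))
= 0.3526
erfc(0.3526) = 0.618
C = 0.94 * 0.618 = 0.581%

0.581


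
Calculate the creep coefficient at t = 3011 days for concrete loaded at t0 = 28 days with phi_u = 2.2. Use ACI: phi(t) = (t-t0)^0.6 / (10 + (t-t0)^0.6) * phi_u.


dt = 3011 - 28 = 2983
phi = 2983^0.6 / (10 + 2983^0.6) * 2.2
= 2.033

2.033


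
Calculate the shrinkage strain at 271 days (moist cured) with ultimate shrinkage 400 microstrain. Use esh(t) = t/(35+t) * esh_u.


esh(271) = 271 / (35 + 271) * 400
= 271 / 306 * 400
= 354.2 microstrain

354.2


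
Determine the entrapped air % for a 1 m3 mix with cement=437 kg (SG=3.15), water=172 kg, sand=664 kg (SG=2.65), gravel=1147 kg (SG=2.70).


Vol cement = 437 / (3.15 * 1000) = 0.13873 m3
Vol water = 172 / 1000 = 0.172 m3
Vol sand = 664 / (2.65 * 1000) = 0.250566 m3
Vol gravel = 1147 / (2.70 * 1000) = 0.424815 m3
Total solid + water volume = 0.986111 m3
Air = (1 - 0.986111) * 100 = 1.39%

1.39


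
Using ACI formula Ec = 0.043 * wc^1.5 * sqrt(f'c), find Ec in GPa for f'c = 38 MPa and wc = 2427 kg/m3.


Ec = 0.043 * 2427^1.5 * sqrt(38) / 1000
= 31.69 GPa

31.69


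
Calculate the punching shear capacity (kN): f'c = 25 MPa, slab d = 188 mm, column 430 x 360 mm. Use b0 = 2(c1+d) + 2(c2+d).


b0 = 2*(430 + 188) + 2*(360 + 188) = 2332 mm
Vc = 0.33 * sqrt(25) * 2332 * 188 / 1000
= 723.39 kN

723.39


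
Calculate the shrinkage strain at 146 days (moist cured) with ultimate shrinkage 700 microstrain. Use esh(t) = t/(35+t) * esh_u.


esh(146) = 146 / (35 + 146) * 700
= 146 / 181 * 700
= 564.6 microstrain

564.6


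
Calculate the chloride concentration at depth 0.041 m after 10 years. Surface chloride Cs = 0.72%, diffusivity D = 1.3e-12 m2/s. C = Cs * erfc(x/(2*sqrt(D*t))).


t_seconds = 10 * 365.25 * 24 * 3600 = 315576000.0 s
arg = 0.041 / (2 * sqrt(1.3e-12 * 315576000.0))
= 1.0121
erfc(1.0121) = 0.1523
C = 0.72 * 0.1523 = 0.1097%

0.1097


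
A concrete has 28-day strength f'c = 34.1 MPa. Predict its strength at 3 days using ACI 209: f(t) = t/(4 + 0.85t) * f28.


f(3) = 3 / (4 + 0.85 * 3) * 34.1
= 3 / 6.55 * 34.1
= 15.62 MPa

15.62


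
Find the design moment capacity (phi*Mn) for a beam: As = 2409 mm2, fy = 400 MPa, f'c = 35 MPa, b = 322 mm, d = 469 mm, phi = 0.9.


a = As * fy / (0.85 * f'c * b)
= 2409 * 400 / (0.85 * 35 * 322)
= 100.5898 mm
Mn = As * fy * (d - a/2) / 10^6
= 403.4642 kN-m
phi*Mn = 0.9 * 403.4642 = 363.12 kN-m

363.12


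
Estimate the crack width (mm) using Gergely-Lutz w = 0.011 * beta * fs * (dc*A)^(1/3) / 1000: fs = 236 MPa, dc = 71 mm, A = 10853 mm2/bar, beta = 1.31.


w = 0.011 * beta * fs * (dc * A)^(1/3) / 1000
= 0.011 * 1.31 * 236 * (71 * 10853)^(1/3) / 1000
= 0.312 mm

0.312


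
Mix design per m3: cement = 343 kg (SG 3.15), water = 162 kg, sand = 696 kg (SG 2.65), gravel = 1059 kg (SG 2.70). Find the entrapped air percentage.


Vol cement = 343 / (3.15 * 1000) = 0.108889 m3
Vol water = 162 / 1000 = 0.162 m3
Vol sand = 696 / (2.65 * 1000) = 0.262642 m3
Vol gravel = 1059 / (2.70 * 1000) = 0.392222 m3
Total solid + water volume = 0.925753 m3
Air = (1 - 0.925753) * 100 = 7.42%

7.42


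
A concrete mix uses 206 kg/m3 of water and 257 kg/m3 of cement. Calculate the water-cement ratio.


w/c = water / cement
w/c = 206 / 257 = 0.802

0.802


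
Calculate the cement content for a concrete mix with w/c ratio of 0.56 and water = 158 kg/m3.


Cement = water / (w/c)
= 158 / 0.56
= 282.1 kg/m3

282.1


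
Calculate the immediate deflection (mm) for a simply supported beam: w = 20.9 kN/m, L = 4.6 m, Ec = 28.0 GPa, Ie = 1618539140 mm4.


Convert: L = 4.6 m = 4600 mm, Ec = 28.0 GPa = 28000 MPa
delta = 5 * 20.9 * 4600^4 / (384 * 28000 * 1618539140)
= 2.69 mm

2.69


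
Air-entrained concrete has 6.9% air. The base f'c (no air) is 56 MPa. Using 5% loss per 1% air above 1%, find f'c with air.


Strength loss = (6.9 - 1) * 5 = 29.5%
f'c = 56 * (1 - 29.5/100)
= 39.48 MPa

39.48


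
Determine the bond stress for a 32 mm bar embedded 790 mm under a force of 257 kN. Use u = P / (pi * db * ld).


u = P / (pi * db * ld)
= 257 * 1000 / (pi * 32 * 790)
= 3.236 MPa

3.236


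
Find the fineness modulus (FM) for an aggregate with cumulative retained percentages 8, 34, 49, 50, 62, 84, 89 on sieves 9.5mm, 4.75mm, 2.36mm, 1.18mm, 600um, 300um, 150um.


FM = sum(cumulative % retained) / 100
= 376 / 100
= 3.76

3.76


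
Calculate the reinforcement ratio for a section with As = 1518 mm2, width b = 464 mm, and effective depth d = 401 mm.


rho = As / (b * d)
= 1518 / (464 * 401)
= 0.0082

0.0082


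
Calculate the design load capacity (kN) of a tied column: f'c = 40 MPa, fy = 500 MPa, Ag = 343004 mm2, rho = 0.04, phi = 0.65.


Ast = rho * Ag = 0.04 * 343004 = 13720.16 mm2
phi*Pn = 0.65 * 0.80 * (0.85 * 40 * (343004 - 13720.16) + 500 * 13720.16) / 1000
= 9388.98 kN

9388.98


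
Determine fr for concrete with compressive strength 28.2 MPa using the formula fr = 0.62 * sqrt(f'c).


fr = 0.62 * sqrt(28.2)
= 3.292 MPa

3.292


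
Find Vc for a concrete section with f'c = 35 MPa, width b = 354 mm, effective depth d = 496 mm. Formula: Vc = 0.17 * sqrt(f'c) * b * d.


Vc = 0.17 * sqrt(35) * 354 * 496 / 1000
= 176.59 kN

176.59


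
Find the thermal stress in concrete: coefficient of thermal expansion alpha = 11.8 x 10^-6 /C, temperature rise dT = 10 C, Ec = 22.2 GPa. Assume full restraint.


sigma = alpha * dT * Ec
= 11.8e-6 * 10 * 22.2 * 1000
= 2.62 MPa

2.62


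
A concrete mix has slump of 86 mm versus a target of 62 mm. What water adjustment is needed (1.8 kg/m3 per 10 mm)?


Difference = 62 - 86 = -24 mm
Water adjustment = -24 * 1.8 / 10 = -4.3 kg/m3

-4.3


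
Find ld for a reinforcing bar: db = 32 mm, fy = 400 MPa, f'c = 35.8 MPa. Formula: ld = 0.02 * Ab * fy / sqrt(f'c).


Ab = pi * 32^2 / 4 = 804.248 mm2
ld = 0.02 * 804.248 * 400 / sqrt(35.8)
= 1075.3 mm

1075.3


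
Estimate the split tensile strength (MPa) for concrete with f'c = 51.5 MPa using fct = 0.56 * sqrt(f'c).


fct = 0.56 * sqrt(51.5)
= 0.56 * 7.176
= 4.019 MPa

4.019


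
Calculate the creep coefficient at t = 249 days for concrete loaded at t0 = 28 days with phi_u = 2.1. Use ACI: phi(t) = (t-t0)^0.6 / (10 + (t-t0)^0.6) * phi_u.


dt = 249 - 28 = 221
phi = 221^0.6 / (10 + 221^0.6) * 2.1
= 1.509

1.509


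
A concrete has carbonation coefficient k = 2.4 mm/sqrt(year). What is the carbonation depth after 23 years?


depth = k * sqrt(t)
= 2.4 * sqrt(23)
= 11.51 mm

11.51


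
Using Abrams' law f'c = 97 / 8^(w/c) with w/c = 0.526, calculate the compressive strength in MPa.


f'c = 97 / 8^0.526
= 97 / 2.986
= 32.49 MPa

32.49


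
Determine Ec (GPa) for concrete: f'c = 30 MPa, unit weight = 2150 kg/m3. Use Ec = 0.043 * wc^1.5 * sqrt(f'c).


Ec = 0.043 * 2150^1.5 * sqrt(30) / 1000
= 23.48 GPa

23.48


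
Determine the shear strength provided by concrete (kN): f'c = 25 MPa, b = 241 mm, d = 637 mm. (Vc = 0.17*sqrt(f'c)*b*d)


Vc = 0.17 * sqrt(25) * 241 * 637 / 1000
= 130.49 kN

130.49


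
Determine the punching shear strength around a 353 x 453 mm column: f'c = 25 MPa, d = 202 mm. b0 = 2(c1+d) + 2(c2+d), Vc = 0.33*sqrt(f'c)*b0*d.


b0 = 2*(353 + 202) + 2*(453 + 202) = 2420 mm
Vc = 0.33 * sqrt(25) * 2420 * 202 / 1000
= 806.59 kN

806.59


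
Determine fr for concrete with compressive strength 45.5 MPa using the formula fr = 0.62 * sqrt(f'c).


fr = 0.62 * sqrt(45.5)
= 4.182 MPa

4.182


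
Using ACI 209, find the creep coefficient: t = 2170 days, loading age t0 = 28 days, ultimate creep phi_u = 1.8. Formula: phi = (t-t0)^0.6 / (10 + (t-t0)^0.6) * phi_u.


dt = 2170 - 28 = 2142
phi = 2142^0.6 / (10 + 2142^0.6) * 1.8
= 1.636

1.636


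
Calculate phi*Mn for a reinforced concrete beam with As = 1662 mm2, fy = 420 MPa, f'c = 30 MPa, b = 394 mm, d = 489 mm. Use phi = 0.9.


a = As * fy / (0.85 * f'c * b)
= 1662 * 420 / (0.85 * 30 * 394)
= 69.4775 mm
Mn = As * fy * (d - a/2) / 10^6
= 317.0925 kN-m
phi*Mn = 0.9 * 317.0925 = 285.38 kN-m

285.38


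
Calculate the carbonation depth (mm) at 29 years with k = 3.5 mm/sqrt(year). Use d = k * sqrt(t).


depth = k * sqrt(t)
= 3.5 * sqrt(29)
= 18.85 mm

18.85


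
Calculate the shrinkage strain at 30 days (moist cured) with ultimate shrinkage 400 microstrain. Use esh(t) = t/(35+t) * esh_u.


esh(30) = 30 / (35 + 30) * 400
= 30 / 65 * 400
= 184.6 microstrain

184.6


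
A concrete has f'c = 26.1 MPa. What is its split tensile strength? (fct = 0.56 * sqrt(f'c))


fct = 0.56 * sqrt(26.1)
= 0.56 * 5.109
= 2.861 MPa

2.861


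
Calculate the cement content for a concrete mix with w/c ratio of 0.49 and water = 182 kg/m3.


Cement = water / (w/c)
= 182 / 0.49
= 371.4 kg/m3

371.4


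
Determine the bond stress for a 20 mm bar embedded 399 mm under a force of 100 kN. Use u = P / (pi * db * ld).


u = P / (pi * db * ld)
= 100 * 1000 / (pi * 20 * 399)
= 3.989 MPa

3.989


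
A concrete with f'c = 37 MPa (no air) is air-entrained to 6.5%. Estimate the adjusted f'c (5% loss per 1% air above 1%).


Strength loss = (6.5 - 1) * 5 = 27.5%
f'c = 37 * (1 - 27.5/100)
= 26.82 MPa

26.82


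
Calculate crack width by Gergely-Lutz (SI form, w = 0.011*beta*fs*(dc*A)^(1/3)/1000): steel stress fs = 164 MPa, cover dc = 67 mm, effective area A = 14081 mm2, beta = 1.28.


w = 0.011 * beta * fs * (dc * A)^(1/3) / 1000
= 0.011 * 1.28 * 164 * (67 * 14081)^(1/3) / 1000
= 0.226 mm

0.226


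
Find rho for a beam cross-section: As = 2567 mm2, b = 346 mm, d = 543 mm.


rho = As / (b * d)
= 2567 / (346 * 543)
= 0.0137

0.0137


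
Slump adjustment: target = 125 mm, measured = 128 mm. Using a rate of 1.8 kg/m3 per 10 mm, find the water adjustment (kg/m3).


Difference = 125 - 128 = -3 mm
Water adjustment = -3 * 1.8 / 10 = -0.5 kg/m3

-0.5


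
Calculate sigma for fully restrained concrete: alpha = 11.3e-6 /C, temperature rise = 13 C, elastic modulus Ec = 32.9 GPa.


sigma = alpha * dT * Ec
= 11.3e-6 * 13 * 32.9 * 1000
= 4.833 MPa

4.833


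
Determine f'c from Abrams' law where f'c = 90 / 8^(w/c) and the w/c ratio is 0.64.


f'c = 90 / 8^0.64
= 90 / 3.784
= 23.78 MPa

23.78


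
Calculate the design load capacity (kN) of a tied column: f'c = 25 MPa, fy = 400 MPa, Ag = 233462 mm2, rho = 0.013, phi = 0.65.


Ast = rho * Ag = 0.013 * 233462 = 3035.006 mm2
phi*Pn = 0.65 * 0.80 * (0.85 * 25 * (233462 - 3035.006) + 400 * 3035.006) / 1000
= 3177.5 kN

3177.5


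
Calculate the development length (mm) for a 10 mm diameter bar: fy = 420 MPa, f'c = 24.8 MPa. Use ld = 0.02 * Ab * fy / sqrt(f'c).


Ab = pi * 10^2 / 4 = 78.54 mm2
ld = 0.02 * 78.54 * 420 / sqrt(24.8)
= 132.5 mm

132.5


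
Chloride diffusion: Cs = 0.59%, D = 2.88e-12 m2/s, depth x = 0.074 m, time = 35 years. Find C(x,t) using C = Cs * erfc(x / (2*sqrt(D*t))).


t_seconds = 35 * 365.25 * 24 * 3600 = 1104516000.0 s
arg = 0.074 / (2 * sqrt(2.88e-12 * 1104516000.0))
= 0.656
erfc(0.656) = 0.3535
C = 0.59 * 0.3535 = 0.2086%

0.2086


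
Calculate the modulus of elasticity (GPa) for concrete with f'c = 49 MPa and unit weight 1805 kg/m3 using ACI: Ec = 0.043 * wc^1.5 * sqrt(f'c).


Ec = 0.043 * 1805^1.5 * sqrt(49) / 1000
= 23.08 GPa

23.08


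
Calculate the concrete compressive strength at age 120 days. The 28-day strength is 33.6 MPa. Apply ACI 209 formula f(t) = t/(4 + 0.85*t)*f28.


f(120) = 120 / (4 + 0.85 * 120) * 33.6
= 120 / 106.0 * 33.6
= 38.04 MPa

38.04


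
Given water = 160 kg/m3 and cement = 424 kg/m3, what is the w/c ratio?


w/c = water / cement
w/c = 160 / 424 = 0.377

0.377


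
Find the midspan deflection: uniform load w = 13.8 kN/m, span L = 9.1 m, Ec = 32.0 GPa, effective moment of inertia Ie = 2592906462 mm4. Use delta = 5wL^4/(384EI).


Convert: L = 9.1 m = 9100 mm, Ec = 32.0 GPa = 32000 MPa
delta = 5 * 13.8 * 9100^4 / (384 * 32000 * 2592906462)
= 14.85 mm

14.85


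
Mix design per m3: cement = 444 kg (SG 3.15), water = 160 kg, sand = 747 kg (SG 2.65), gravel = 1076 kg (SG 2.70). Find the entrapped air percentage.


Vol cement = 444 / (3.15 * 1000) = 0.140952 m3
Vol water = 160 / 1000 = 0.16 m3
Vol sand = 747 / (2.65 * 1000) = 0.281887 m3
Vol gravel = 1076 / (2.70 * 1000) = 0.398519 m3
Total solid + water volume = 0.981358 m3
Air = (1 - 0.981358) * 100 = 1.86%

1.86


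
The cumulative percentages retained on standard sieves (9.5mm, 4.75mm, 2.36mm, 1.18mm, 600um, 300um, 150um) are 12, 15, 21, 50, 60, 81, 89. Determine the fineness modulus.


FM = sum(cumulative % retained) / 100
= 328 / 100
= 3.28

3.28


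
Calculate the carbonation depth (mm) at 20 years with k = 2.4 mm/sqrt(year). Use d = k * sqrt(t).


depth = k * sqrt(t)
= 2.4 * sqrt(20)
= 10.73 mm

10.73


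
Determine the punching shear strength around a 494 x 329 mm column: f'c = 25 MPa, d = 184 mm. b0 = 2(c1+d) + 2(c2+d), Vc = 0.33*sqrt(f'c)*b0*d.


b0 = 2*(494 + 184) + 2*(329 + 184) = 2382 mm
Vc = 0.33 * sqrt(25) * 2382 * 184 / 1000
= 723.18 kN

723.18


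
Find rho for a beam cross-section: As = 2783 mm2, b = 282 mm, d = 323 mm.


rho = As / (b * d)
= 2783 / (282 * 323)
= 0.0306

0.0306


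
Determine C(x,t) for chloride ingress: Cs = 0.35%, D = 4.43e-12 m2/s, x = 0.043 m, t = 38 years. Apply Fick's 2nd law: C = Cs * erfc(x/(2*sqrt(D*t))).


t_seconds = 38 * 365.25 * 24 * 3600 = 1199188800.0 s
arg = 0.043 / (2 * sqrt(4.43e-12 * 1199188800.0))
= 0.295
erfc(0.295) = 0.6766
C = 0.35 * 0.6766 = 0.2368%

0.2368


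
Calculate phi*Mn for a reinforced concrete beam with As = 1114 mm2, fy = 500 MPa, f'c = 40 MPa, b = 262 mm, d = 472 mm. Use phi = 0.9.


a = As * fy / (0.85 * f'c * b)
= 1114 * 500 / (0.85 * 40 * 262)
= 62.5281 mm
Mn = As * fy * (d - a/2) / 10^6
= 245.4899 kN-m
phi*Mn = 0.9 * 245.4899 = 220.94 kN-m

220.94


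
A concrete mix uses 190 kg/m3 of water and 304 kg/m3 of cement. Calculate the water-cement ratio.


w/c = water / cement
w/c = 190 / 304 = 0.625

0.625


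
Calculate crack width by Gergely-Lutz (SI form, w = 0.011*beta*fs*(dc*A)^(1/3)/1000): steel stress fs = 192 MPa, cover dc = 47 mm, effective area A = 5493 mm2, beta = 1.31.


w = 0.011 * beta * fs * (dc * A)^(1/3) / 1000
= 0.011 * 1.31 * 192 * (47 * 5493)^(1/3) / 1000
= 0.176 mm

0.176


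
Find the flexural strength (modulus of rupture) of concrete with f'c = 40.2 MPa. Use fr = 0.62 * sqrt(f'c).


fr = 0.62 * sqrt(40.2)
= 3.931 MPa

3.931


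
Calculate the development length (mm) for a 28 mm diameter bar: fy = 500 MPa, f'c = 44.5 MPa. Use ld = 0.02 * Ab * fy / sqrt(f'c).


Ab = pi * 28^2 / 4 = 615.752 mm2
ld = 0.02 * 615.752 * 500 / sqrt(44.5)
= 923.1 mm

923.1


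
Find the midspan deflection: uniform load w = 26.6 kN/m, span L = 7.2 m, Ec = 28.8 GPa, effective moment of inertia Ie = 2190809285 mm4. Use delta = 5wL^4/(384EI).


Convert: L = 7.2 m = 7200 mm, Ec = 28.8 GPa = 28800 MPa
delta = 5 * 26.6 * 7200^4 / (384 * 28800 * 2190809285)
= 14.75 mm

14.75


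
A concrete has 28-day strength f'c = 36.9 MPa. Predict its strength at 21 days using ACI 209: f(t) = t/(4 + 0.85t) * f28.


f(21) = 21 / (4 + 0.85 * 21) * 36.9
= 21 / 21.85 * 36.9
= 35.46 MPa

35.46


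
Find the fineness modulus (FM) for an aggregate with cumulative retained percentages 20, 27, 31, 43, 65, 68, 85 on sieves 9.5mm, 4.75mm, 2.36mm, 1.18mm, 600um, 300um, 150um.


FM = sum(cumulative % retained) / 100
= 339 / 100
= 3.39

3.39


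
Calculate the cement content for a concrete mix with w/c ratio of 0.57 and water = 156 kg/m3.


Cement = water / (w/c)
= 156 / 0.57
= 273.7 kg/m3

273.7


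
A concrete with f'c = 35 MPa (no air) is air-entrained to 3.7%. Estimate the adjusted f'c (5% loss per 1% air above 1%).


Strength loss = (3.7 - 1) * 5 = 13.5%
f'c = 35 * (1 - 13.5/100)
= 30.27 MPa

30.27


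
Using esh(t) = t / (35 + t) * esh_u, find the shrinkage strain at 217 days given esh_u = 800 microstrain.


esh(217) = 217 / (35 + 217) * 800
= 217 / 252 * 800
= 688.9 microstrain

688.9


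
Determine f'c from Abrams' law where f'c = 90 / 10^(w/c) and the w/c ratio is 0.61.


f'c = 90 / 10^0.61
= 90 / 4.074
= 22.09 MPa

22.09


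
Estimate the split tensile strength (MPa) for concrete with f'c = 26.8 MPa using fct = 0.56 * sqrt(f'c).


fct = 0.56 * sqrt(26.8)
= 0.56 * 5.177
= 2.899 MPa

2.899


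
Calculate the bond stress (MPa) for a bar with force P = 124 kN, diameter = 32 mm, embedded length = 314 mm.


u = P / (pi * db * ld)
= 124 * 1000 / (pi * 32 * 314)
= 3.928 MPa

3.928


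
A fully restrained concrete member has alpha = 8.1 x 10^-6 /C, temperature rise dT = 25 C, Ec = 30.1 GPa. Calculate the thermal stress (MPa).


sigma = alpha * dT * Ec
= 8.1e-6 * 25 * 30.1 * 1000
= 6.095 MPa

6.095


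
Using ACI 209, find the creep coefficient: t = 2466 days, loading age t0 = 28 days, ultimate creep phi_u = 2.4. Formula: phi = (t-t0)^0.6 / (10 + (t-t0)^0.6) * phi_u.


dt = 2466 - 28 = 2438
phi = 2438^0.6 / (10 + 2438^0.6) * 2.4
= 2.196

2.196


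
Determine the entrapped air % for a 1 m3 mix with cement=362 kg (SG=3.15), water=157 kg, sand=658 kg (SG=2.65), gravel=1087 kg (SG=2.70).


Vol cement = 362 / (3.15 * 1000) = 0.114921 m3
Vol water = 157 / 1000 = 0.157 m3
Vol sand = 658 / (2.65 * 1000) = 0.248302 m3
Vol gravel = 1087 / (2.70 * 1000) = 0.402593 m3
Total solid + water volume = 0.922815 m3
Air = (1 - 0.922815) * 100 = 7.72%

7.72


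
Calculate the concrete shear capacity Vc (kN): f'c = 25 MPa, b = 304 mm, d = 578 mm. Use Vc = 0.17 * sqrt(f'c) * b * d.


Vc = 0.17 * sqrt(25) * 304 * 578 / 1000
= 149.36 kN

149.36


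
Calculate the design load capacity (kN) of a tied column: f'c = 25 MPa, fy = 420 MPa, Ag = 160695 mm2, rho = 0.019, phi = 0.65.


Ast = rho * Ag = 0.019 * 160695 = 3053.205 mm2
phi*Pn = 0.65 * 0.80 * (0.85 * 25 * (160695 - 3053.205) + 420 * 3053.205) / 1000
= 2408.76 kN

2408.76


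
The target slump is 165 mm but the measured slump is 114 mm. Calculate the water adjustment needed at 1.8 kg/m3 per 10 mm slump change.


Difference = 165 - 114 = 51 mm
Water adjustment = 51 * 1.8 / 10 = 9.2 kg/m3

9.2


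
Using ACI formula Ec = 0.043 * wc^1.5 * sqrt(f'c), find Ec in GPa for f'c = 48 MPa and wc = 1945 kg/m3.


Ec = 0.043 * 1945^1.5 * sqrt(48) / 1000
= 25.55 GPa

25.55


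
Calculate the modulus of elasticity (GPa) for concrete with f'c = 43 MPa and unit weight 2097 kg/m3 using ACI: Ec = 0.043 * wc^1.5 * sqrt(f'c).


Ec = 0.043 * 2097^1.5 * sqrt(43) / 1000
= 27.08 GPa

27.08


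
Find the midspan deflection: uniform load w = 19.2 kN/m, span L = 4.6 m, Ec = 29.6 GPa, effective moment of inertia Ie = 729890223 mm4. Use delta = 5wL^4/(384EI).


Convert: L = 4.6 m = 4600 mm, Ec = 29.6 GPa = 29600 MPa
delta = 5 * 19.2 * 4600^4 / (384 * 29600 * 729890223)
= 5.18 mm

5.18


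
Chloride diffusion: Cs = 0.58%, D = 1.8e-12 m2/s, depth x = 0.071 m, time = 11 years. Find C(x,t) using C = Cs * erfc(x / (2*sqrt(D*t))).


t_seconds = 11 * 365.25 * 24 * 3600 = 347133600.0 s
arg = 0.071 / (2 * sqrt(1.8e-12 * 347133600.0))
= 1.4202
erfc(1.4202) = 0.0446
C = 0.58 * 0.0446 = 0.0259%

0.0259


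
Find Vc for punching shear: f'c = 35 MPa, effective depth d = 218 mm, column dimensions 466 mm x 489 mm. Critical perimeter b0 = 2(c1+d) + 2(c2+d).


b0 = 2*(466 + 218) + 2*(489 + 218) = 2782 mm
Vc = 0.33 * sqrt(35) * 2782 * 218 / 1000
= 1184.03 kN

1184.03


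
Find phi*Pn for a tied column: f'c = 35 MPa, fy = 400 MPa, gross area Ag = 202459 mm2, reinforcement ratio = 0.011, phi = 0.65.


Ast = rho * Ag = 0.011 * 202459 = 2227.049 mm2
phi*Pn = 0.65 * 0.80 * (0.85 * 35 * (202459 - 2227.049) + 400 * 2227.049) / 1000
= 3560.81 kN

3560.81


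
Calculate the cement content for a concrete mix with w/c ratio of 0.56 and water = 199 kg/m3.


Cement = water / (w/c)
= 199 / 0.56
= 355.4 kg/m3

355.4


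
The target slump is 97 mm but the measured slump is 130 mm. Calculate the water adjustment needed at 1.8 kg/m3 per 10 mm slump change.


Difference = 97 - 130 = -33 mm
Water adjustment = -33 * 1.8 / 10 = -5.9 kg/m3

-5.9


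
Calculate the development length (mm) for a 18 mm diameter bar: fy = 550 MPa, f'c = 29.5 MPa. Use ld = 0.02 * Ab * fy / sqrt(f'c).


Ab = pi * 18^2 / 4 = 254.469 mm2
ld = 0.02 * 254.469 * 550 / sqrt(29.5)
= 515.4 mm

515.4


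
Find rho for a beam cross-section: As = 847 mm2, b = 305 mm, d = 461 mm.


rho = As / (b * d)
= 847 / (305 * 461)
= 0.006

0.006


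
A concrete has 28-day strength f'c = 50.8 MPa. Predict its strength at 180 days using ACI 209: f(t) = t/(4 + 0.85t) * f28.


f(180) = 180 / (4 + 0.85 * 180) * 50.8
= 180 / 157.0 * 50.8
= 58.24 MPa

58.24


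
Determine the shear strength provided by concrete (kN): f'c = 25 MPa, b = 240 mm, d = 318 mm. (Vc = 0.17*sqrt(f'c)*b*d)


Vc = 0.17 * sqrt(25) * 240 * 318 / 1000
= 64.87 kN

64.87


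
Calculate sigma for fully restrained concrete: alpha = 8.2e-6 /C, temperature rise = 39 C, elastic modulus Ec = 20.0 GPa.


sigma = alpha * dT * Ec
= 8.2e-6 * 39 * 20.0 * 1000
= 6.396 MPa

6.396


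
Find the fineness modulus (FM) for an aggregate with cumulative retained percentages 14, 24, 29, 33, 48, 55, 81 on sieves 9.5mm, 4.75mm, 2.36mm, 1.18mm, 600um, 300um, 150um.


FM = sum(cumulative % retained) / 100
= 284 / 100
= 2.84

2.84


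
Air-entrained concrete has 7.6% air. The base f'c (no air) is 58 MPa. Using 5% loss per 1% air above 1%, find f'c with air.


Strength loss = (7.6 - 1) * 5 = 33.0%
f'c = 58 * (1 - 33.0/100)
= 38.86 MPa

38.86


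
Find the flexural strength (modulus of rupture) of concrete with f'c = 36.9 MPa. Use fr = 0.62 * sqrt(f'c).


fr = 0.62 * sqrt(36.9)
= 3.766 MPa

3.766


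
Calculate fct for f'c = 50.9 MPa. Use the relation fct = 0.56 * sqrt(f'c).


fct = 0.56 * sqrt(50.9)
= 0.56 * 7.134
= 3.995 MPa

3.995
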